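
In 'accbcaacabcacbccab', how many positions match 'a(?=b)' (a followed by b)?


Lookahead 'a(?=b)' matches 'a' only when followed by 'b'.
String: 'accbcaacabcacbccab'
Checking each position where char is 'a':
  pos 0: 'a' -> no (next='c')
  pos 5: 'a' -> no (next='a')
  pos 6: 'a' -> no (next='c')
  pos 8: 'a' -> MATCH (next='b')
  pos 11: 'a' -> no (next='c')
  pos 16: 'a' -> MATCH (next='b')
Matching positions: [8, 16]
Count: 2

2


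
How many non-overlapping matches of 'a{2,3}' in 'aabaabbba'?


Pattern 'a{2,3}' matches between 2 and 3 consecutive a's (greedy).
String: 'aabaabbba'
Finding runs of a's and applying greedy matching:
  Run at pos 0: 'aa' (length 2)
  Run at pos 3: 'aa' (length 2)
  Run at pos 8: 'a' (length 1)
Matches: ['aa', 'aa']
Count: 2

2


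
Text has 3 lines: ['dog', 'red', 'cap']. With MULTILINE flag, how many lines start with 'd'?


With MULTILINE flag, ^ matches the start of each line.
Lines: ['dog', 'red', 'cap']
Checking which lines start with 'd':
  Line 1: 'dog' -> MATCH
  Line 2: 'red' -> no
  Line 3: 'cap' -> no
Matching lines: ['dog']
Count: 1

1


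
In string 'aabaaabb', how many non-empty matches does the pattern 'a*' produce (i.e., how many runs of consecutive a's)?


Pattern 'a*' matches zero or more a's. We want non-empty runs of consecutive a's.
String: 'aabaaabb'
Walking through the string to find runs of a's:
  Run 1: positions 0-1 -> 'aa'
  Run 2: positions 3-5 -> 'aaa'
Non-empty runs found: ['aa', 'aaa']
Count: 2

2


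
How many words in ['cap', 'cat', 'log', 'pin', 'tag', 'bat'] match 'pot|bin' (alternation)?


Alternation 'pot|bin' matches either 'pot' or 'bin'.
Checking each word:
  'cap' -> no
  'cat' -> no
  'log' -> no
  'pin' -> no
  'tag' -> no
  'bat' -> no
Matches: []
Count: 0

0


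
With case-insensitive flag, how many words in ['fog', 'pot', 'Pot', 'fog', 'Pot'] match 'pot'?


Case-insensitive matching: compare each word's lowercase form to 'pot'.
  'fog' -> lower='fog' -> no
  'pot' -> lower='pot' -> MATCH
  'Pot' -> lower='pot' -> MATCH
  'fog' -> lower='fog' -> no
  'Pot' -> lower='pot' -> MATCH
Matches: ['pot', 'Pot', 'Pot']
Count: 3

3


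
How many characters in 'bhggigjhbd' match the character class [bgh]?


Character class [bgh] matches any of: {b, g, h}
Scanning string 'bhggigjhbd' character by character:
  pos 0: 'b' -> MATCH
  pos 1: 'h' -> MATCH
  pos 2: 'g' -> MATCH
  pos 3: 'g' -> MATCH
  pos 4: 'i' -> no
  pos 5: 'g' -> MATCH
  pos 6: 'j' -> no
  pos 7: 'h' -> MATCH
  pos 8: 'b' -> MATCH
  pos 9: 'd' -> no
Total matches: 7

7


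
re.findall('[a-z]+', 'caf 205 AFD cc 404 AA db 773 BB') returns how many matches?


Pattern '[a-z]+' finds one or more lowercase letters.
Text: 'caf 205 AFD cc 404 AA db 773 BB'
Scanning for matches:
  Match 1: 'caf'
  Match 2: 'cc'
  Match 3: 'db'
Total matches: 3

3


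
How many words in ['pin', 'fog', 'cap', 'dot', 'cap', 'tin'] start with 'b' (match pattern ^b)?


Pattern ^b anchors to start of word. Check which words begin with 'b':
  'pin' -> no
  'fog' -> no
  'cap' -> no
  'dot' -> no
  'cap' -> no
  'tin' -> no
Matching words: []
Count: 0

0


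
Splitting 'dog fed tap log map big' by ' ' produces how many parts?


Splitting by ' ' breaks the string at each occurrence of the separator.
Text: 'dog fed tap log map big'
Parts after split:
  Part 1: 'dog'
  Part 2: 'fed'
  Part 3: 'tap'
  Part 4: 'log'
  Part 5: 'map'
  Part 6: 'big'
Total parts: 6

6


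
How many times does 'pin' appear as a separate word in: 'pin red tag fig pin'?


Scanning each word for exact match 'pin':
  Word 1: 'pin' -> MATCH
  Word 2: 'red' -> no
  Word 3: 'tag' -> no
  Word 4: 'fig' -> no
  Word 5: 'pin' -> MATCH
Total matches: 2

2


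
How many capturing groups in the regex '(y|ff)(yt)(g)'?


To count capturing groups, count each '(' that starts a group.
Pattern: '(y|ff)(yt)(g)'
Walking through the pattern:
  Position 0: '(' -> group #1
  Position 6: '(' -> group #2
  Position 10: '(' -> group #3
Total capturing groups: 3

3


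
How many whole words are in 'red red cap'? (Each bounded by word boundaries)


Word boundaries (\b) mark the start/end of each word.
Text: 'red red cap'
Splitting by whitespace:
  Word 1: 'red'
  Word 2: 'red'
  Word 3: 'cap'
Total whole words: 3

3


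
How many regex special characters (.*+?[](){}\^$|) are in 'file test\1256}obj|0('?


Regex special characters are: . * + ? [ ] ( ) { } \ ^ $ |
Scanning 'file test\1256}obj|0(':
  pos 9: '\' -> SPECIAL
  pos 14: '}' -> SPECIAL
  pos 18: '|' -> SPECIAL
  pos 20: '(' -> SPECIAL
Special chars found: ['\\', '}', '|', '(']
Total: 4

4


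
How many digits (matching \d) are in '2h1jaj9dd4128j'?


\d matches any digit 0-9.
Scanning '2h1jaj9dd4128j':
  pos 0: '2' -> DIGIT
  pos 2: '1' -> DIGIT
  pos 6: '9' -> DIGIT
  pos 9: '4' -> DIGIT
  pos 10: '1' -> DIGIT
  pos 11: '2' -> DIGIT
  pos 12: '8' -> DIGIT
Digits found: ['2', '1', '9', '4', '1', '2', '8']
Total: 7

7


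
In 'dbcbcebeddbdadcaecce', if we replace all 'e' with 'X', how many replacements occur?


re.sub('e', 'X', text) replaces every occurrence of 'e' with 'X'.
Text: 'dbcbcebeddbdadcaecce'
Scanning for 'e':
  pos 5: 'e' -> replacement #1
  pos 7: 'e' -> replacement #2
  pos 16: 'e' -> replacement #3
  pos 19: 'e' -> replacement #4
Total replacements: 4

4


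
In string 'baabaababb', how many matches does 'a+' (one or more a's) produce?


Pattern 'a+' matches one or more consecutive a's.
String: 'baabaababb'
Scanning for runs of a:
  Match 1: 'aa' (length 2)
  Match 2: 'aa' (length 2)
  Match 3: 'a' (length 1)
Total matches: 3

3


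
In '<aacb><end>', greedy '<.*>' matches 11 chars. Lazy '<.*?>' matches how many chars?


Greedy '<.*>' tries to match as MUCH as possible.
Lazy '<.*?>' tries to match as LITTLE as possible.

String: '<aacb><end>'
Greedy '<.*>' starts at first '<' and extends to the LAST '>': '<aacb><end>' (11 chars)
Lazy '<.*?>' starts at first '<' and stops at the FIRST '>': '<aacb>' (6 chars)

6


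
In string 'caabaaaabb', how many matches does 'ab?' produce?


Pattern 'ab?' matches 'a' optionally followed by 'b'.
String: 'caabaaaabb'
Scanning left to right for 'a' then checking next char:
  Match 1: 'a' (a not followed by b)
  Match 2: 'ab' (a followed by b)
  Match 3: 'a' (a not followed by b)
  Match 4: 'a' (a not followed by b)
  Match 5: 'a' (a not followed by b)
  Match 6: 'ab' (a followed by b)
Total matches: 6

6


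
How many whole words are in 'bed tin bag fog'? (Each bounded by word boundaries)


Word boundaries (\b) mark the start/end of each word.
Text: 'bed tin bag fog'
Splitting by whitespace:
  Word 1: 'bed'
  Word 2: 'tin'
  Word 3: 'bag'
  Word 4: 'fog'
Total whole words: 4

4


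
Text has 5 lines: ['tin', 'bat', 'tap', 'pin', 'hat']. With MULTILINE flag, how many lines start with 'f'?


With MULTILINE flag, ^ matches the start of each line.
Lines: ['tin', 'bat', 'tap', 'pin', 'hat']
Checking which lines start with 'f':
  Line 1: 'tin' -> no
  Line 2: 'bat' -> no
  Line 3: 'tap' -> no
  Line 4: 'pin' -> no
  Line 5: 'hat' -> no
Matching lines: []
Count: 0

0


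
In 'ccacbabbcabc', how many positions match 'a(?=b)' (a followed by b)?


Lookahead 'a(?=b)' matches 'a' only when followed by 'b'.
String: 'ccacbabbcabc'
Checking each position where char is 'a':
  pos 2: 'a' -> no (next='c')
  pos 5: 'a' -> MATCH (next='b')
  pos 9: 'a' -> MATCH (next='b')
Matching positions: [5, 9]
Count: 2

2


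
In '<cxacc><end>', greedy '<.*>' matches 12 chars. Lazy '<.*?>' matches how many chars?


Greedy '<.*>' tries to match as MUCH as possible.
Lazy '<.*?>' tries to match as LITTLE as possible.

String: '<cxacc><end>'
Greedy '<.*>' starts at first '<' and extends to the LAST '>': '<cxacc><end>' (12 chars)
Lazy '<.*?>' starts at first '<' and stops at the FIRST '>': '<cxacc>' (7 chars)

7


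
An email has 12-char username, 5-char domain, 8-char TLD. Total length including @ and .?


An email address has format: username@domain.tld
Username length: 12
'@' character: 1
Domain length: 5
'.' character: 1
TLD length: 8
Total = 12 + 1 + 5 + 1 + 8 = 27

27


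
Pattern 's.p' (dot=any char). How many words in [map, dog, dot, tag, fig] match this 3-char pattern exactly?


Pattern 's.p' means: starts with 's', any single char, ends with 'p'.
Checking each word (must be exactly 3 chars):
  'map' (len=3): no
  'dog' (len=3): no
  'dot' (len=3): no
  'tag' (len=3): no
  'fig' (len=3): no
Matching words: []
Total: 0

0


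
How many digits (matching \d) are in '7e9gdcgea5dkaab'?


\d matches any digit 0-9.
Scanning '7e9gdcgea5dkaab':
  pos 0: '7' -> DIGIT
  pos 2: '9' -> DIGIT
  pos 9: '5' -> DIGIT
Digits found: ['7', '9', '5']
Total: 3

3


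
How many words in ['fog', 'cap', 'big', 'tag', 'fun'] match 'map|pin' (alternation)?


Alternation 'map|pin' matches either 'map' or 'pin'.
Checking each word:
  'fog' -> no
  'cap' -> no
  'big' -> no
  'tag' -> no
  'fun' -> no
Matches: []
Count: 0

0


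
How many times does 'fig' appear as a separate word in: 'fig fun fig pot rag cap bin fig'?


Scanning each word for exact match 'fig':
  Word 1: 'fig' -> MATCH
  Word 2: 'fun' -> no
  Word 3: 'fig' -> MATCH
  Word 4: 'pot' -> no
  Word 5: 'rag' -> no
  Word 6: 'cap' -> no
  Word 7: 'bin' -> no
  Word 8: 'fig' -> MATCH
Total matches: 3

3


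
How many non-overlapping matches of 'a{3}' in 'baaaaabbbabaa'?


Pattern 'a{3}' matches exactly 3 consecutive a's (greedy, non-overlapping).
String: 'baaaaabbbabaa'
Scanning for runs of a's:
  Run at pos 1: 'aaaaa' (length 5) -> 1 match(es)
  Run at pos 9: 'a' (length 1) -> 0 match(es)
  Run at pos 11: 'aa' (length 2) -> 0 match(es)
Matches found: ['aaa']
Total: 1

1


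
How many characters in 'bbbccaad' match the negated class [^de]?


Negated class [^de] matches any char NOT in {d, e}
Scanning 'bbbccaad':
  pos 0: 'b' -> MATCH
  pos 1: 'b' -> MATCH
  pos 2: 'b' -> MATCH
  pos 3: 'c' -> MATCH
  pos 4: 'c' -> MATCH
  pos 5: 'a' -> MATCH
  pos 6: 'a' -> MATCH
  pos 7: 'd' -> no (excluded)
Total matches: 7

7


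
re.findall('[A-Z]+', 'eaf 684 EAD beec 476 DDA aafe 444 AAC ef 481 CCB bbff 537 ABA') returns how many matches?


Pattern '[A-Z]+' finds one or more uppercase letters.
Text: 'eaf 684 EAD beec 476 DDA aafe 444 AAC ef 481 CCB bbff 537 ABA'
Scanning for matches:
  Match 1: 'EAD'
  Match 2: 'DDA'
  Match 3: 'AAC'
  Match 4: 'CCB'
  Match 5: 'ABA'
Total matches: 5

5


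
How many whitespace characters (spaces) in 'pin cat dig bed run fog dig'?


\s matches whitespace characters (spaces, tabs, etc.).
Text: 'pin cat dig bed run fog dig'
This text has 7 words separated by spaces.
Number of spaces = number of words - 1 = 7 - 1 = 6

6


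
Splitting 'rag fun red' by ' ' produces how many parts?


Splitting by ' ' breaks the string at each occurrence of the separator.
Text: 'rag fun red'
Parts after split:
  Part 1: 'rag'
  Part 2: 'fun'
  Part 3: 'red'
Total parts: 3

3


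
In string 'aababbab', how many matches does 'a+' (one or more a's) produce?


Pattern 'a+' matches one or more consecutive a's.
String: 'aababbab'
Scanning for runs of a:
  Match 1: 'aa' (length 2)
  Match 2: 'a' (length 1)
  Match 3: 'a' (length 1)
Total matches: 3

3


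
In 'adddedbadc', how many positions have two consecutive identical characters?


Looking for consecutive identical characters in 'adddedbadc':
  pos 0-1: 'a' vs 'd' -> different
  pos 1-2: 'd' vs 'd' -> MATCH ('dd')
  pos 2-3: 'd' vs 'd' -> MATCH ('dd')
  pos 3-4: 'd' vs 'e' -> different
  pos 4-5: 'e' vs 'd' -> different
  pos 5-6: 'd' vs 'b' -> different
  pos 6-7: 'b' vs 'a' -> different
  pos 7-8: 'a' vs 'd' -> different
  pos 8-9: 'd' vs 'c' -> different
Consecutive identical pairs: ['dd', 'dd']
Count: 2

2


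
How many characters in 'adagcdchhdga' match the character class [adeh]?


Character class [adeh] matches any of: {a, d, e, h}
Scanning string 'adagcdchhdga' character by character:
  pos 0: 'a' -> MATCH
  pos 1: 'd' -> MATCH
  pos 2: 'a' -> MATCH
  pos 3: 'g' -> no
  pos 4: 'c' -> no
  pos 5: 'd' -> MATCH
  pos 6: 'c' -> no
  pos 7: 'h' -> MATCH
  pos 8: 'h' -> MATCH
  pos 9: 'd' -> MATCH
  pos 10: 'g' -> no
  pos 11: 'a' -> MATCH
Total matches: 8

8


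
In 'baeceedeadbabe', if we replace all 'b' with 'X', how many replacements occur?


re.sub('b', 'X', text) replaces every occurrence of 'b' with 'X'.
Text: 'baeceedeadbabe'
Scanning for 'b':
  pos 0: 'b' -> replacement #1
  pos 10: 'b' -> replacement #2
  pos 12: 'b' -> replacement #3
Total replacements: 3

3


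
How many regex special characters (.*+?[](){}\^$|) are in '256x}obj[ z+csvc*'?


Regex special characters are: . * + ? [ ] ( ) { } \ ^ $ |
Scanning '256x}obj[ z+csvc*':
  pos 4: '}' -> SPECIAL
  pos 8: '[' -> SPECIAL
  pos 11: '+' -> SPECIAL
  pos 16: '*' -> SPECIAL
Special chars found: ['}', '[', '+', '*']
Total: 4

4


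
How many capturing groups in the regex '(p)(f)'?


To count capturing groups, count each '(' that starts a group.
Pattern: '(p)(f)'
Walking through the pattern:
  Position 0: '(' -> group #1
  Position 3: '(' -> group #2
Total capturing groups: 2

2


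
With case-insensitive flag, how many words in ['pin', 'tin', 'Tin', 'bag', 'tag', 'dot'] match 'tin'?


Case-insensitive matching: compare each word's lowercase form to 'tin'.
  'pin' -> lower='pin' -> no
  'tin' -> lower='tin' -> MATCH
  'Tin' -> lower='tin' -> MATCH
  'bag' -> lower='bag' -> no
  'tag' -> lower='tag' -> no
  'dot' -> lower='dot' -> no
Matches: ['tin', 'Tin']
Count: 2

2


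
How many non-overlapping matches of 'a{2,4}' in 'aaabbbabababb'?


Pattern 'a{2,4}' matches between 2 and 4 consecutive a's (greedy).
String: 'aaabbbabababb'
Finding runs of a's and applying greedy matching:
  Run at pos 0: 'aaa' (length 3)
  Run at pos 6: 'a' (length 1)
  Run at pos 8: 'a' (length 1)
  Run at pos 10: 'a' (length 1)
Matches: ['aaa']
Count: 1

1


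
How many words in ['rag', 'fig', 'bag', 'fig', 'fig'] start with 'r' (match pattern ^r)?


Pattern ^r anchors to start of word. Check which words begin with 'r':
  'rag' -> MATCH (starts with 'r')
  'fig' -> no
  'bag' -> no
  'fig' -> no
  'fig' -> no
Matching words: ['rag']
Count: 1

1


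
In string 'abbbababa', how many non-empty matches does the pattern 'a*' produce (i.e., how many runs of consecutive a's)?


Pattern 'a*' matches zero or more a's. We want non-empty runs of consecutive a's.
String: 'abbbababa'
Walking through the string to find runs of a's:
  Run 1: positions 0-0 -> 'a'
  Run 2: positions 4-4 -> 'a'
  Run 3: positions 6-6 -> 'a'
  Run 4: positions 8-8 -> 'a'
Non-empty runs found: ['a', 'a', 'a', 'a']
Count: 4

4


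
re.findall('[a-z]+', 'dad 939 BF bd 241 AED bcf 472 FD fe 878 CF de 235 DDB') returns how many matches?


Pattern '[a-z]+' finds one or more lowercase letters.
Text: 'dad 939 BF bd 241 AED bcf 472 FD fe 878 CF de 235 DDB'
Scanning for matches:
  Match 1: 'dad'
  Match 2: 'bd'
  Match 3: 'bcf'
  Match 4: 'fe'
  Match 5: 'de'
Total matches: 5

5


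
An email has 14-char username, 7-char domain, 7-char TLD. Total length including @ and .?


An email address has format: username@domain.tld
Username length: 14
'@' character: 1
Domain length: 7
'.' character: 1
TLD length: 7
Total = 14 + 1 + 7 + 1 + 7 = 30

30


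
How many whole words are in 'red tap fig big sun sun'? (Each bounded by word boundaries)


Word boundaries (\b) mark the start/end of each word.
Text: 'red tap fig big sun sun'
Splitting by whitespace:
  Word 1: 'red'
  Word 2: 'tap'
  Word 3: 'fig'
  Word 4: 'big'
  Word 5: 'sun'
  Word 6: 'sun'
Total whole words: 6

6


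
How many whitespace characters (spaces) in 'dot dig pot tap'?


\s matches whitespace characters (spaces, tabs, etc.).
Text: 'dot dig pot tap'
This text has 4 words separated by spaces.
Number of spaces = number of words - 1 = 4 - 1 = 3

3


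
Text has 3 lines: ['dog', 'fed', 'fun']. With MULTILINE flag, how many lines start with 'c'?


With MULTILINE flag, ^ matches the start of each line.
Lines: ['dog', 'fed', 'fun']
Checking which lines start with 'c':
  Line 1: 'dog' -> no
  Line 2: 'fed' -> no
  Line 3: 'fun' -> no
Matching lines: []
Count: 0

0


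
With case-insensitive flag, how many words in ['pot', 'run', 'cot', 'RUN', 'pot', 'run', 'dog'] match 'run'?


Case-insensitive matching: compare each word's lowercase form to 'run'.
  'pot' -> lower='pot' -> no
  'run' -> lower='run' -> MATCH
  'cot' -> lower='cot' -> no
  'RUN' -> lower='run' -> MATCH
  'pot' -> lower='pot' -> no
  'run' -> lower='run' -> MATCH
  'dog' -> lower='dog' -> no
Matches: ['run', 'RUN', 'run']
Count: 3

3


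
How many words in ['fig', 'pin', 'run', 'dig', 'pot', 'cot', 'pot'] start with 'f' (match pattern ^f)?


Pattern ^f anchors to start of word. Check which words begin with 'f':
  'fig' -> MATCH (starts with 'f')
  'pin' -> no
  'run' -> no
  'dig' -> no
  'pot' -> no
  'cot' -> no
  'pot' -> no
Matching words: ['fig']
Count: 1

1


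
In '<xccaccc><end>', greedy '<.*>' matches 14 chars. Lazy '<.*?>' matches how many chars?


Greedy '<.*>' tries to match as MUCH as possible.
Lazy '<.*?>' tries to match as LITTLE as possible.

String: '<xccaccc><end>'
Greedy '<.*>' starts at first '<' and extends to the LAST '>': '<xccaccc><end>' (14 chars)
Lazy '<.*?>' starts at first '<' and stops at the FIRST '>': '<xccaccc>' (9 chars)

9


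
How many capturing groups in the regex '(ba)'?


To count capturing groups, count each '(' that starts a group.
Pattern: '(ba)'
Walking through the pattern:
  Position 0: '(' -> group #1
Total capturing groups: 1

1


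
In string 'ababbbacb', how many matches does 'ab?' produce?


Pattern 'ab?' matches 'a' optionally followed by 'b'.
String: 'ababbbacb'
Scanning left to right for 'a' then checking next char:
  Match 1: 'ab' (a followed by b)
  Match 2: 'ab' (a followed by b)
  Match 3: 'a' (a not followed by b)
Total matches: 3

3


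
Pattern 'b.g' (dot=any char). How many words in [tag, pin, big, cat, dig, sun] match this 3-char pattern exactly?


Pattern 'b.g' means: starts with 'b', any single char, ends with 'g'.
Checking each word (must be exactly 3 chars):
  'tag' (len=3): no
  'pin' (len=3): no
  'big' (len=3): MATCH
  'cat' (len=3): no
  'dig' (len=3): no
  'sun' (len=3): no
Matching words: ['big']
Total: 1

1


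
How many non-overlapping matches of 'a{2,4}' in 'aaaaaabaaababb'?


Pattern 'a{2,4}' matches between 2 and 4 consecutive a's (greedy).
String: 'aaaaaabaaababb'
Finding runs of a's and applying greedy matching:
  Run at pos 0: 'aaaaaa' (length 6)
  Run at pos 7: 'aaa' (length 3)
  Run at pos 11: 'a' (length 1)
Matches: ['aaaa', 'aa', 'aaa']
Count: 3

3


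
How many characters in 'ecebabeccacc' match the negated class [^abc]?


Negated class [^abc] matches any char NOT in {a, b, c}
Scanning 'ecebabeccacc':
  pos 0: 'e' -> MATCH
  pos 1: 'c' -> no (excluded)
  pos 2: 'e' -> MATCH
  pos 3: 'b' -> no (excluded)
  pos 4: 'a' -> no (excluded)
  pos 5: 'b' -> no (excluded)
  pos 6: 'e' -> MATCH
  pos 7: 'c' -> no (excluded)
  pos 8: 'c' -> no (excluded)
  pos 9: 'a' -> no (excluded)
  pos 10: 'c' -> no (excluded)
  pos 11: 'c' -> no (excluded)
Total matches: 3

3


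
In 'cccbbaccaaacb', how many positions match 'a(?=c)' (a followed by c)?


Lookahead 'a(?=c)' matches 'a' only when followed by 'c'.
String: 'cccbbaccaaacb'
Checking each position where char is 'a':
  pos 5: 'a' -> MATCH (next='c')
  pos 8: 'a' -> no (next='a')
  pos 9: 'a' -> no (next='a')
  pos 10: 'a' -> MATCH (next='c')
Matching positions: [5, 10]
Count: 2

2


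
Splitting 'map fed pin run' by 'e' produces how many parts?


Splitting by 'e' breaks the string at each occurrence of the separator.
Text: 'map fed pin run'
Parts after split:
  Part 1: 'map f'
  Part 2: 'd pin run'
Total parts: 2

2


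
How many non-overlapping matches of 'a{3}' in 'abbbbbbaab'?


Pattern 'a{3}' matches exactly 3 consecutive a's (greedy, non-overlapping).
String: 'abbbbbbaab'
Scanning for runs of a's:
  Run at pos 0: 'a' (length 1) -> 0 match(es)
  Run at pos 7: 'aa' (length 2) -> 0 match(es)
Matches found: []
Total: 0

0


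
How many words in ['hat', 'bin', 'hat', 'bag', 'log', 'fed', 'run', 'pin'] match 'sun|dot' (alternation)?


Alternation 'sun|dot' matches either 'sun' or 'dot'.
Checking each word:
  'hat' -> no
  'bin' -> no
  'hat' -> no
  'bag' -> no
  'log' -> no
  'fed' -> no
  'run' -> no
  'pin' -> no
Matches: []
Count: 0

0


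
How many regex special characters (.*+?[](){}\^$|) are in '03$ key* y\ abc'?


Regex special characters are: . * + ? [ ] ( ) { } \ ^ $ |
Scanning '03$ key* y\ abc':
  pos 2: '$' -> SPECIAL
  pos 7: '*' -> SPECIAL
  pos 10: '\' -> SPECIAL
Special chars found: ['$', '*', '\\']
Total: 3

3


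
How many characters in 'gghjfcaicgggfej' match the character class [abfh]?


Character class [abfh] matches any of: {a, b, f, h}
Scanning string 'gghjfcaicgggfej' character by character:
  pos 0: 'g' -> no
  pos 1: 'g' -> no
  pos 2: 'h' -> MATCH
  pos 3: 'j' -> no
  pos 4: 'f' -> MATCH
  pos 5: 'c' -> no
  pos 6: 'a' -> MATCH
  pos 7: 'i' -> no
  pos 8: 'c' -> no
  pos 9: 'g' -> no
  pos 10: 'g' -> no
  pos 11: 'g' -> no
  pos 12: 'f' -> MATCH
  pos 13: 'e' -> no
  pos 14: 'j' -> no
Total matches: 4

4


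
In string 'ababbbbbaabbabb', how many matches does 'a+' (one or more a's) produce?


Pattern 'a+' matches one or more consecutive a's.
String: 'ababbbbbaabbabb'
Scanning for runs of a:
  Match 1: 'a' (length 1)
  Match 2: 'a' (length 1)
  Match 3: 'aa' (length 2)
  Match 4: 'a' (length 1)
Total matches: 4

4


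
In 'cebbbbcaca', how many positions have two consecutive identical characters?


Looking for consecutive identical characters in 'cebbbbcaca':
  pos 0-1: 'c' vs 'e' -> different
  pos 1-2: 'e' vs 'b' -> different
  pos 2-3: 'b' vs 'b' -> MATCH ('bb')
  pos 3-4: 'b' vs 'b' -> MATCH ('bb')
  pos 4-5: 'b' vs 'b' -> MATCH ('bb')
  pos 5-6: 'b' vs 'c' -> different
  pos 6-7: 'c' vs 'a' -> different
  pos 7-8: 'a' vs 'c' -> different
  pos 8-9: 'c' vs 'a' -> different
Consecutive identical pairs: ['bb', 'bb', 'bb']
Count: 3

3


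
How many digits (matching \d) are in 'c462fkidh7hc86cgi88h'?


\d matches any digit 0-9.
Scanning 'c462fkidh7hc86cgi88h':
  pos 1: '4' -> DIGIT
  pos 2: '6' -> DIGIT
  pos 3: '2' -> DIGIT
  pos 9: '7' -> DIGIT
  pos 12: '8' -> DIGIT
  pos 13: '6' -> DIGIT
  pos 17: '8' -> DIGIT
  pos 18: '8' -> DIGIT
Digits found: ['4', '6', '2', '7', '8', '6', '8', '8']
Total: 8

8


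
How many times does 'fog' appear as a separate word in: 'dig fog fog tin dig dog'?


Scanning each word for exact match 'fog':
  Word 1: 'dig' -> no
  Word 2: 'fog' -> MATCH
  Word 3: 'fog' -> MATCH
  Word 4: 'tin' -> no
  Word 5: 'dig' -> no
  Word 6: 'dog' -> no
Total matches: 2

2


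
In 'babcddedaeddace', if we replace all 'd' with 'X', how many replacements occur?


re.sub('d', 'X', text) replaces every occurrence of 'd' with 'X'.
Text: 'babcddedaeddace'
Scanning for 'd':
  pos 4: 'd' -> replacement #1
  pos 5: 'd' -> replacement #2
  pos 7: 'd' -> replacement #3
  pos 10: 'd' -> replacement #4
  pos 11: 'd' -> replacement #5
Total replacements: 5

5


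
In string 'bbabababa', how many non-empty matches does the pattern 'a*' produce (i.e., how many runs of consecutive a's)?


Pattern 'a*' matches zero or more a's. We want non-empty runs of consecutive a's.
String: 'bbabababa'
Walking through the string to find runs of a's:
  Run 1: positions 2-2 -> 'a'
  Run 2: positions 4-4 -> 'a'
  Run 3: positions 6-6 -> 'a'
  Run 4: positions 8-8 -> 'a'
Non-empty runs found: ['a', 'a', 'a', 'a']
Count: 4

4


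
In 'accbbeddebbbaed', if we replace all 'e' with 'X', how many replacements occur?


re.sub('e', 'X', text) replaces every occurrence of 'e' with 'X'.
Text: 'accbbeddebbbaed'
Scanning for 'e':
  pos 5: 'e' -> replacement #1
  pos 8: 'e' -> replacement #2
  pos 13: 'e' -> replacement #3
Total replacements: 3

3


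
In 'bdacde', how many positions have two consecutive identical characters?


Looking for consecutive identical characters in 'bdacde':
  pos 0-1: 'b' vs 'd' -> different
  pos 1-2: 'd' vs 'a' -> different
  pos 2-3: 'a' vs 'c' -> different
  pos 3-4: 'c' vs 'd' -> different
  pos 4-5: 'd' vs 'e' -> different
Consecutive identical pairs: []
Count: 0

0


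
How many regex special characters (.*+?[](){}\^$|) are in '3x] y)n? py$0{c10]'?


Regex special characters are: . * + ? [ ] ( ) { } \ ^ $ |
Scanning '3x] y)n? py$0{c10]':
  pos 2: ']' -> SPECIAL
  pos 5: ')' -> SPECIAL
  pos 7: '?' -> SPECIAL
  pos 11: '$' -> SPECIAL
  pos 13: '{' -> SPECIAL
  pos 17: ']' -> SPECIAL
Special chars found: [']', ')', '?', '$', '{', ']']
Total: 6

6


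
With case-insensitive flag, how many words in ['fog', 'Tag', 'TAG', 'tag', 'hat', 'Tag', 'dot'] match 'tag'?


Case-insensitive matching: compare each word's lowercase form to 'tag'.
  'fog' -> lower='fog' -> no
  'Tag' -> lower='tag' -> MATCH
  'TAG' -> lower='tag' -> MATCH
  'tag' -> lower='tag' -> MATCH
  'hat' -> lower='hat' -> no
  'Tag' -> lower='tag' -> MATCH
  'dot' -> lower='dot' -> no
Matches: ['Tag', 'TAG', 'tag', 'Tag']
Count: 4

4


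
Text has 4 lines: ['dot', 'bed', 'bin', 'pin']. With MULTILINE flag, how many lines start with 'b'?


With MULTILINE flag, ^ matches the start of each line.
Lines: ['dot', 'bed', 'bin', 'pin']
Checking which lines start with 'b':
  Line 1: 'dot' -> no
  Line 2: 'bed' -> MATCH
  Line 3: 'bin' -> MATCH
  Line 4: 'pin' -> no
Matching lines: ['bed', 'bin']
Count: 2

2


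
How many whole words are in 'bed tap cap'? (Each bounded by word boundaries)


Word boundaries (\b) mark the start/end of each word.
Text: 'bed tap cap'
Splitting by whitespace:
  Word 1: 'bed'
  Word 2: 'tap'
  Word 3: 'cap'
Total whole words: 3

3


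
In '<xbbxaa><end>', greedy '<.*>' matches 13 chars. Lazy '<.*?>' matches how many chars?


Greedy '<.*>' tries to match as MUCH as possible.
Lazy '<.*?>' tries to match as LITTLE as possible.

String: '<xbbxaa><end>'
Greedy '<.*>' starts at first '<' and extends to the LAST '>': '<xbbxaa><end>' (13 chars)
Lazy '<.*?>' starts at first '<' and stops at the FIRST '>': '<xbbxaa>' (8 chars)

8


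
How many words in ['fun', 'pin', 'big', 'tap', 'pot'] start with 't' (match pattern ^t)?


Pattern ^t anchors to start of word. Check which words begin with 't':
  'fun' -> no
  'pin' -> no
  'big' -> no
  'tap' -> MATCH (starts with 't')
  'pot' -> no
Matching words: ['tap']
Count: 1

1


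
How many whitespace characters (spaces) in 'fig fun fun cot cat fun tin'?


\s matches whitespace characters (spaces, tabs, etc.).
Text: 'fig fun fun cot cat fun tin'
This text has 7 words separated by spaces.
Number of spaces = number of words - 1 = 7 - 1 = 6

6


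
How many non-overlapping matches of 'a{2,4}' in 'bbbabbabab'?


Pattern 'a{2,4}' matches between 2 and 4 consecutive a's (greedy).
String: 'bbbabbabab'
Finding runs of a's and applying greedy matching:
  Run at pos 3: 'a' (length 1)
  Run at pos 6: 'a' (length 1)
  Run at pos 8: 'a' (length 1)
Matches: []
Count: 0

0


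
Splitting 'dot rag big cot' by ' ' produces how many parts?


Splitting by ' ' breaks the string at each occurrence of the separator.
Text: 'dot rag big cot'
Parts after split:
  Part 1: 'dot'
  Part 2: 'rag'
  Part 3: 'big'
  Part 4: 'cot'
Total parts: 4

4


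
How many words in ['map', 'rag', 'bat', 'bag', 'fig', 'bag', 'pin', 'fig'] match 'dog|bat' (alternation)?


Alternation 'dog|bat' matches either 'dog' or 'bat'.
Checking each word:
  'map' -> no
  'rag' -> no
  'bat' -> MATCH
  'bag' -> no
  'fig' -> no
  'bag' -> no
  'pin' -> no
  'fig' -> no
Matches: ['bat']
Count: 1

1


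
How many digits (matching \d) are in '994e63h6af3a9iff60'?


\d matches any digit 0-9.
Scanning '994e63h6af3a9iff60':
  pos 0: '9' -> DIGIT
  pos 1: '9' -> DIGIT
  pos 2: '4' -> DIGIT
  pos 4: '6' -> DIGIT
  pos 5: '3' -> DIGIT
  pos 7: '6' -> DIGIT
  pos 10: '3' -> DIGIT
  pos 12: '9' -> DIGIT
  pos 16: '6' -> DIGIT
  pos 17: '0' -> DIGIT
Digits found: ['9', '9', '4', '6', '3', '6', '3', '9', '6', '0']
Total: 10

10


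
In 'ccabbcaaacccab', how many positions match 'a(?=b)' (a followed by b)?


Lookahead 'a(?=b)' matches 'a' only when followed by 'b'.
String: 'ccabbcaaacccab'
Checking each position where char is 'a':
  pos 2: 'a' -> MATCH (next='b')
  pos 6: 'a' -> no (next='a')
  pos 7: 'a' -> no (next='a')
  pos 8: 'a' -> no (next='c')
  pos 12: 'a' -> MATCH (next='b')
Matching positions: [2, 12]
Count: 2

2


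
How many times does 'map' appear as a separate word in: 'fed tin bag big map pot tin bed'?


Scanning each word for exact match 'map':
  Word 1: 'fed' -> no
  Word 2: 'tin' -> no
  Word 3: 'bag' -> no
  Word 4: 'big' -> no
  Word 5: 'map' -> MATCH
  Word 6: 'pot' -> no
  Word 7: 'tin' -> no
  Word 8: 'bed' -> no
Total matches: 1

1


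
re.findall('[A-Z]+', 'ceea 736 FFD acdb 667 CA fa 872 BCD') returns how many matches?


Pattern '[A-Z]+' finds one or more uppercase letters.
Text: 'ceea 736 FFD acdb 667 CA fa 872 BCD'
Scanning for matches:
  Match 1: 'FFD'
  Match 2: 'CA'
  Match 3: 'BCD'
Total matches: 3

3


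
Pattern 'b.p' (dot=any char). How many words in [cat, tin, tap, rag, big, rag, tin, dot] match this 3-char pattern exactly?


Pattern 'b.p' means: starts with 'b', any single char, ends with 'p'.
Checking each word (must be exactly 3 chars):
  'cat' (len=3): no
  'tin' (len=3): no
  'tap' (len=3): no
  'rag' (len=3): no
  'big' (len=3): no
  'rag' (len=3): no
  'tin' (len=3): no
  'dot' (len=3): no
Matching words: []
Total: 0

0


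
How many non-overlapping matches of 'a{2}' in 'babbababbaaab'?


Pattern 'a{2}' matches exactly 2 consecutive a's (greedy, non-overlapping).
String: 'babbababbaaab'
Scanning for runs of a's:
  Run at pos 1: 'a' (length 1) -> 0 match(es)
  Run at pos 4: 'a' (length 1) -> 0 match(es)
  Run at pos 6: 'a' (length 1) -> 0 match(es)
  Run at pos 9: 'aaa' (length 3) -> 1 match(es)
Matches found: ['aa']
Total: 1

1


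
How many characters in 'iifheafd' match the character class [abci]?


Character class [abci] matches any of: {a, b, c, i}
Scanning string 'iifheafd' character by character:
  pos 0: 'i' -> MATCH
  pos 1: 'i' -> MATCH
  pos 2: 'f' -> no
  pos 3: 'h' -> no
  pos 4: 'e' -> no
  pos 5: 'a' -> MATCH
  pos 6: 'f' -> no
  pos 7: 'd' -> no
Total matches: 3

3


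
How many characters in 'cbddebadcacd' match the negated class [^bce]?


Negated class [^bce] matches any char NOT in {b, c, e}
Scanning 'cbddebadcacd':
  pos 0: 'c' -> no (excluded)
  pos 1: 'b' -> no (excluded)
  pos 2: 'd' -> MATCH
  pos 3: 'd' -> MATCH
  pos 4: 'e' -> no (excluded)
  pos 5: 'b' -> no (excluded)
  pos 6: 'a' -> MATCH
  pos 7: 'd' -> MATCH
  pos 8: 'c' -> no (excluded)
  pos 9: 'a' -> MATCH
  pos 10: 'c' -> no (excluded)
  pos 11: 'd' -> MATCH
Total matches: 6

6


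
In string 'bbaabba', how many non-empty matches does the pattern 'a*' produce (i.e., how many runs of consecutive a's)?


Pattern 'a*' matches zero or more a's. We want non-empty runs of consecutive a's.
String: 'bbaabba'
Walking through the string to find runs of a's:
  Run 1: positions 2-3 -> 'aa'
  Run 2: positions 6-6 -> 'a'
Non-empty runs found: ['aa', 'a']
Count: 2

2


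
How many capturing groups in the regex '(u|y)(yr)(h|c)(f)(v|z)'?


To count capturing groups, count each '(' that starts a group.
Pattern: '(u|y)(yr)(h|c)(f)(v|z)'
Walking through the pattern:
  Position 0: '(' -> group #1
  Position 5: '(' -> group #2
  Position 9: '(' -> group #3
  Position 14: '(' -> group #4
  Position 17: '(' -> group #5
Total capturing groups: 5

5


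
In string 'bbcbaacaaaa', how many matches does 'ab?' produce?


Pattern 'ab?' matches 'a' optionally followed by 'b'.
String: 'bbcbaacaaaa'
Scanning left to right for 'a' then checking next char:
  Match 1: 'a' (a not followed by b)
  Match 2: 'a' (a not followed by b)
  Match 3: 'a' (a not followed by b)
  Match 4: 'a' (a not followed by b)
  Match 5: 'a' (a not followed by b)
  Match 6: 'a' (a not followed by b)
Total matches: 6

6


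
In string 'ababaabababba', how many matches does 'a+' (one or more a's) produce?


Pattern 'a+' matches one or more consecutive a's.
String: 'ababaabababba'
Scanning for runs of a:
  Match 1: 'a' (length 1)
  Match 2: 'a' (length 1)
  Match 3: 'aa' (length 2)
  Match 4: 'a' (length 1)
  Match 5: 'a' (length 1)
  Match 6: 'a' (length 1)
Total matches: 6

6


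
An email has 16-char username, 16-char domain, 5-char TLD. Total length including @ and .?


An email address has format: username@domain.tld
Username length: 16
'@' character: 1
Domain length: 16
'.' character: 1
TLD length: 5
Total = 16 + 1 + 16 + 1 + 5 = 39

39


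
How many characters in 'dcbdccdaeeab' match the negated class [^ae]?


Negated class [^ae] matches any char NOT in {a, e}
Scanning 'dcbdccdaeeab':
  pos 0: 'd' -> MATCH
  pos 1: 'c' -> MATCH
  pos 2: 'b' -> MATCH
  pos 3: 'd' -> MATCH
  pos 4: 'c' -> MATCH
  pos 5: 'c' -> MATCH
  pos 6: 'd' -> MATCH
  pos 7: 'a' -> no (excluded)
  pos 8: 'e' -> no (excluded)
  pos 9: 'e' -> no (excluded)
  pos 10: 'a' -> no (excluded)
  pos 11: 'b' -> MATCH
Total matches: 8

8


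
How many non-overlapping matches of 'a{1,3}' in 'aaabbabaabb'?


Pattern 'a{1,3}' matches between 1 and 3 consecutive a's (greedy).
String: 'aaabbabaabb'
Finding runs of a's and applying greedy matching:
  Run at pos 0: 'aaa' (length 3)
  Run at pos 5: 'a' (length 1)
  Run at pos 7: 'aa' (length 2)
Matches: ['aaa', 'a', 'aa']
Count: 3

3


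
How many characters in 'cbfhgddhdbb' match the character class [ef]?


Character class [ef] matches any of: {e, f}
Scanning string 'cbfhgddhdbb' character by character:
  pos 0: 'c' -> no
  pos 1: 'b' -> no
  pos 2: 'f' -> MATCH
  pos 3: 'h' -> no
  pos 4: 'g' -> no
  pos 5: 'd' -> no
  pos 6: 'd' -> no
  pos 7: 'h' -> no
  pos 8: 'd' -> no
  pos 9: 'b' -> no
  pos 10: 'b' -> no
Total matches: 1

1


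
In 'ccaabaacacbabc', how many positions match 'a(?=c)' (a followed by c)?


Lookahead 'a(?=c)' matches 'a' only when followed by 'c'.
String: 'ccaabaacacbabc'
Checking each position where char is 'a':
  pos 2: 'a' -> no (next='a')
  pos 3: 'a' -> no (next='b')
  pos 5: 'a' -> no (next='a')
  pos 6: 'a' -> MATCH (next='c')
  pos 8: 'a' -> MATCH (next='c')
  pos 11: 'a' -> no (next='b')
Matching positions: [6, 8]
Count: 2

2


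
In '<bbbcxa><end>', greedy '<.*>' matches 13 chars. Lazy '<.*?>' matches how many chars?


Greedy '<.*>' tries to match as MUCH as possible.
Lazy '<.*?>' tries to match as LITTLE as possible.

String: '<bbbcxa><end>'
Greedy '<.*>' starts at first '<' and extends to the LAST '>': '<bbbcxa><end>' (13 chars)
Lazy '<.*?>' starts at first '<' and stops at the FIRST '>': '<bbbcxa>' (8 chars)

8


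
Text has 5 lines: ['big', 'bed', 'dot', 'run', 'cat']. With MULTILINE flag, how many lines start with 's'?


With MULTILINE flag, ^ matches the start of each line.
Lines: ['big', 'bed', 'dot', 'run', 'cat']
Checking which lines start with 's':
  Line 1: 'big' -> no
  Line 2: 'bed' -> no
  Line 3: 'dot' -> no
  Line 4: 'run' -> no
  Line 5: 'cat' -> no
Matching lines: []
Count: 0

0


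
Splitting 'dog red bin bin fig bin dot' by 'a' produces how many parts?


Splitting by 'a' breaks the string at each occurrence of the separator.
Text: 'dog red bin bin fig bin dot'
Parts after split:
  Part 1: 'dog red bin bin fig bin dot'
Total parts: 1

1


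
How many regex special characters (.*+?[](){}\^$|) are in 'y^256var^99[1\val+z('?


Regex special characters are: . * + ? [ ] ( ) { } \ ^ $ |
Scanning 'y^256var^99[1\val+z(':
  pos 1: '^' -> SPECIAL
  pos 8: '^' -> SPECIAL
  pos 11: '[' -> SPECIAL
  pos 13: '\' -> SPECIAL
  pos 17: '+' -> SPECIAL
  pos 19: '(' -> SPECIAL
Special chars found: ['^', '^', '[', '\\', '+', '(']
Total: 6

6


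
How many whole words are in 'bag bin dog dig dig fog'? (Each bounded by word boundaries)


Word boundaries (\b) mark the start/end of each word.
Text: 'bag bin dog dig dig fog'
Splitting by whitespace:
  Word 1: 'bag'
  Word 2: 'bin'
  Word 3: 'dog'
  Word 4: 'dig'
  Word 5: 'dig'
  Word 6: 'fog'
Total whole words: 6

6


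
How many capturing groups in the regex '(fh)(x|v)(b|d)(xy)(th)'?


To count capturing groups, count each '(' that starts a group.
Pattern: '(fh)(x|v)(b|d)(xy)(th)'
Walking through the pattern:
  Position 0: '(' -> group #1
  Position 4: '(' -> group #2
  Position 9: '(' -> group #3
  Position 14: '(' -> group #4
  Position 18: '(' -> group #5
Total capturing groups: 5

5


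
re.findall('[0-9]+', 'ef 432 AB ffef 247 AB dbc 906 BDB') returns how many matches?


Pattern '[0-9]+' finds one or more digits.
Text: 'ef 432 AB ffef 247 AB dbc 906 BDB'
Scanning for matches:
  Match 1: '432'
  Match 2: '247'
  Match 3: '906'
Total matches: 3

3


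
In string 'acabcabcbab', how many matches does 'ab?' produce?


Pattern 'ab?' matches 'a' optionally followed by 'b'.
String: 'acabcabcbab'
Scanning left to right for 'a' then checking next char:
  Match 1: 'a' (a not followed by b)
  Match 2: 'ab' (a followed by b)
  Match 3: 'ab' (a followed by b)
  Match 4: 'ab' (a followed by b)
Total matches: 4

4


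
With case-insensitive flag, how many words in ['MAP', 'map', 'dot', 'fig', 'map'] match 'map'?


Case-insensitive matching: compare each word's lowercase form to 'map'.
  'MAP' -> lower='map' -> MATCH
  'map' -> lower='map' -> MATCH
  'dot' -> lower='dot' -> no
  'fig' -> lower='fig' -> no
  'map' -> lower='map' -> MATCH
Matches: ['MAP', 'map', 'map']
Count: 3

3


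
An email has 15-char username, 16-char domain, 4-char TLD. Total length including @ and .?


An email address has format: username@domain.tld
Username length: 15
'@' character: 1
Domain length: 16
'.' character: 1
TLD length: 4
Total = 15 + 1 + 16 + 1 + 4 = 37

37


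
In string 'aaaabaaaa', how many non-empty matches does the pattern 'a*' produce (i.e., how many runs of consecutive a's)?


Pattern 'a*' matches zero or more a's. We want non-empty runs of consecutive a's.
String: 'aaaabaaaa'
Walking through the string to find runs of a's:
  Run 1: positions 0-3 -> 'aaaa'
  Run 2: positions 5-8 -> 'aaaa'
Non-empty runs found: ['aaaa', 'aaaa']
Count: 2

2


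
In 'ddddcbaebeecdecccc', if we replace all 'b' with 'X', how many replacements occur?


re.sub('b', 'X', text) replaces every occurrence of 'b' with 'X'.
Text: 'ddddcbaebeecdecccc'
Scanning for 'b':
  pos 5: 'b' -> replacement #1
  pos 8: 'b' -> replacement #2
Total replacements: 2

2


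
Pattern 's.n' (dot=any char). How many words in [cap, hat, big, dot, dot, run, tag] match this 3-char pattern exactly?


Pattern 's.n' means: starts with 's', any single char, ends with 'n'.
Checking each word (must be exactly 3 chars):
  'cap' (len=3): no
  'hat' (len=3): no
  'big' (len=3): no
  'dot' (len=3): no
  'dot' (len=3): no
  'run' (len=3): no
  'tag' (len=3): no
Matching words: []
Total: 0

0


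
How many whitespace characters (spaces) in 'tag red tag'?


\s matches whitespace characters (spaces, tabs, etc.).
Text: 'tag red tag'
This text has 3 words separated by spaces.
Number of spaces = number of words - 1 = 3 - 1 = 2

2


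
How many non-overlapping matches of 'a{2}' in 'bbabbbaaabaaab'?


Pattern 'a{2}' matches exactly 2 consecutive a's (greedy, non-overlapping).
String: 'bbabbbaaabaaab'
Scanning for runs of a's:
  Run at pos 2: 'a' (length 1) -> 0 match(es)
  Run at pos 6: 'aaa' (length 3) -> 1 match(es)
  Run at pos 10: 'aaa' (length 3) -> 1 match(es)
Matches found: ['aa', 'aa']
Total: 2

2


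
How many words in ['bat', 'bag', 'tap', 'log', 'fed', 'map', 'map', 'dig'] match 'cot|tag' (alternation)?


Alternation 'cot|tag' matches either 'cot' or 'tag'.
Checking each word:
  'bat' -> no
  'bag' -> no
  'tap' -> no
  'log' -> no
  'fed' -> no
  'map' -> no
  'map' -> no
  'dig' -> no
Matches: []
Count: 0

0
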